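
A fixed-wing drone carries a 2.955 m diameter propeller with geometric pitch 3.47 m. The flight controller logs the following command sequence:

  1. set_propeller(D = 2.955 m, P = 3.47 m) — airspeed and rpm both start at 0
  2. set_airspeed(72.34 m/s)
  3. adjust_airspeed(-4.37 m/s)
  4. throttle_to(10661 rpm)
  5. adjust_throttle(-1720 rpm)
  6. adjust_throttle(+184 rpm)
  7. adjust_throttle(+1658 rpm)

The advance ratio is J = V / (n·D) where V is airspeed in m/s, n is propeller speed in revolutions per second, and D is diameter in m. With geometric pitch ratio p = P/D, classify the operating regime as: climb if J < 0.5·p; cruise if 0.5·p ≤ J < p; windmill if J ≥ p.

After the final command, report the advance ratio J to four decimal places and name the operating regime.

J = 0.1280, regime = climb

set_propeller: D = 2.955 m, P = 3.47 m (p = P/D = 1.174281); state ← (V=0, rpm=0)
set_airspeed(72.34): V ← 72.34 m/s
adjust_airspeed(-4.37): V ← 72.34 -4.37 = 67.97 m/s
throttle_to(10661): rpm ← 10661
adjust_throttle(-1720): rpm ← 10661 -1720 = 8941
adjust_throttle(+184): rpm ← 8941 +184 = 9125
adjust_throttle(+1658): rpm ← 9125 +1658 = 10783
final state: V = 67.97 m/s, rpm = 10783 → n = rpm/60 = 179.716667 rev/s
J = V / (n·D) = 67.97 / (179.716667 × 2.955) = 0.127989
regime bands: climb J<0.5871 | cruise [0.5871, 1.1743) | windmill J≥1.1743
J = 0.1280 → climb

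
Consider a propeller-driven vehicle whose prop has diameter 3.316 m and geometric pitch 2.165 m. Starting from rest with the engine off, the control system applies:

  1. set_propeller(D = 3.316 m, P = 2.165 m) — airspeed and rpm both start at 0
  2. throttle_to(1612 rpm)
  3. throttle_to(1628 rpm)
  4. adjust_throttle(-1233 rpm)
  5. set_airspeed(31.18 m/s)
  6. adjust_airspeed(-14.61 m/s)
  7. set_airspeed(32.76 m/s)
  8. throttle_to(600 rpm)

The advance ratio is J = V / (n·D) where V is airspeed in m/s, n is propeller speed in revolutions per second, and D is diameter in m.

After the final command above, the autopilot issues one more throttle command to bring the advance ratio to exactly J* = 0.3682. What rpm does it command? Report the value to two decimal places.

set_propeller: D = 3.316 m, P = 2.165 m (p = P/D = 0.652895); state ← (V=0, rpm=0)
throttle_to(1612): rpm ← 1612
throttle_to(1628): rpm ← 1628
adjust_throttle(-1233): rpm ← 1628 -1233 = 395
set_airspeed(31.18): V ← 31.18 m/s
adjust_airspeed(-14.61): V ← 31.18 -14.61 = 16.57 m/s
set_airspeed(32.76): V ← 32.76 m/s
throttle_to(600): rpm ← 600
final state: V = 32.76 m/s, rpm = 600 → n = rpm/60 = 10.000000 rev/s
target J* = 0.3682; solve J* = V/(n·D) for n: n = V/(J*·D) = 32.76/(0.3682 × 3.316) = 26.831539 rev/s
rpm = 60·n = 1609.892353

rpm = 1609.89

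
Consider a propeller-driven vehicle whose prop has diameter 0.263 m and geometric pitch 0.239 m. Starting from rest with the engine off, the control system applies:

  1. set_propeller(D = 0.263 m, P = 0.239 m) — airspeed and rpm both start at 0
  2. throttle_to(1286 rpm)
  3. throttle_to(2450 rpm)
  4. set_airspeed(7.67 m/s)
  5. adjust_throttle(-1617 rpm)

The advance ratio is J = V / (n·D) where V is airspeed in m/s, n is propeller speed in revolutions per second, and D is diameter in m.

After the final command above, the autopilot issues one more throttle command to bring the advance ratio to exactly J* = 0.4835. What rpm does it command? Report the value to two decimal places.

rpm = 3619.05

set_propeller: D = 0.263 m, P = 0.239 m (p = P/D = 0.908745); state ← (V=0, rpm=0)
throttle_to(1286): rpm ← 1286
throttle_to(2450): rpm ← 2450
set_airspeed(7.67): V ← 7.67 m/s
adjust_throttle(-1617): rpm ← 2450 -1617 = 833
final state: V = 7.67 m/s, rpm = 833 → n = rpm/60 = 13.883333 rev/s
target J* = 0.4835; solve J* = V/(n·D) for n: n = V/(J*·D) = 7.67/(0.4835 × 0.263) = 60.317473 rev/s
rpm = 60·n = 3619.048368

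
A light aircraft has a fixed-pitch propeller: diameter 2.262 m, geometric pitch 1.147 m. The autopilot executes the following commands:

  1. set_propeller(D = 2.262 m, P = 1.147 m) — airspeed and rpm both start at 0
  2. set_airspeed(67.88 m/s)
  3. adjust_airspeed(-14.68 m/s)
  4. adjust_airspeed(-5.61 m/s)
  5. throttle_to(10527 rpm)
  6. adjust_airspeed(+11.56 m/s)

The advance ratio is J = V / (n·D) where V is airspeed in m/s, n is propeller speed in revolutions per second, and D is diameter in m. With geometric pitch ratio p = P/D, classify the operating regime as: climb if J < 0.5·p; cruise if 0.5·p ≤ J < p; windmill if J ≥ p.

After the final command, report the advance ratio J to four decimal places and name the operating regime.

J = 0.1490, regime = climb

set_propeller: D = 2.262 m, P = 1.147 m (p = P/D = 0.507073); state ← (V=0, rpm=0)
set_airspeed(67.88): V ← 67.88 m/s
adjust_airspeed(-14.68): V ← 67.88 -14.68 = 53.2 m/s
adjust_airspeed(-5.61): V ← 53.2 -5.61 = 47.59 m/s
throttle_to(10527): rpm ← 10527
adjust_airspeed(+11.56): V ← 47.59 +11.56 = 59.15 m/s
final state: V = 59.15 m/s, rpm = 10527 → n = rpm/60 = 175.450000 rev/s
J = V / (n·D) = 59.15 / (175.450000 × 2.262) = 0.149042
regime bands: climb J<0.2535 | cruise [0.2535, 0.5071) | windmill J≥0.5071
J = 0.1490 → climb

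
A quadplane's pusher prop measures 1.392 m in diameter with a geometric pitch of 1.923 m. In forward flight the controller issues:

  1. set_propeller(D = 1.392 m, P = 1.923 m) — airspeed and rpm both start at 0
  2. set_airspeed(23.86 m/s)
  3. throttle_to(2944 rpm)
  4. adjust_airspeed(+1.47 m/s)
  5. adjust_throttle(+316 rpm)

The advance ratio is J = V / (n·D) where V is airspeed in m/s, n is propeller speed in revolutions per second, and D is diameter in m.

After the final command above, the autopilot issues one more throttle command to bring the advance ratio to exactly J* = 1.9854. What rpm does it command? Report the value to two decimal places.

rpm = 549.92

set_propeller: D = 1.392 m, P = 1.923 m (p = P/D = 1.381466); state ← (V=0, rpm=0)
set_airspeed(23.86): V ← 23.86 m/s
throttle_to(2944): rpm ← 2944
adjust_airspeed(+1.47): V ← 23.86 +1.47 = 25.33 m/s
adjust_throttle(+316): rpm ← 2944 +316 = 3260
final state: V = 25.33 m/s, rpm = 3260 → n = rpm/60 = 54.333333 rev/s
target J* = 1.9854; solve J* = V/(n·D) for n: n = V/(J*·D) = 25.33/(1.9854 × 1.392) = 9.165326 rev/s
rpm = 60·n = 549.919585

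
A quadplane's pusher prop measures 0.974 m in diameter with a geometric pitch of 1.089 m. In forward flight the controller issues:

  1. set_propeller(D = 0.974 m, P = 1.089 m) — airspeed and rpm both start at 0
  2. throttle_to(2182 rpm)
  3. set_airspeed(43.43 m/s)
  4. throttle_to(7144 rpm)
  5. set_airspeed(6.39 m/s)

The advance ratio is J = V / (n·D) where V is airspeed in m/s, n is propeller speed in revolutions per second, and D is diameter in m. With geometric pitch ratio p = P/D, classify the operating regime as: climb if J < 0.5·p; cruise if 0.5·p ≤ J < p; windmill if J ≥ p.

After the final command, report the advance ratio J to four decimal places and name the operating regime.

set_propeller: D = 0.974 m, P = 1.089 m (p = P/D = 1.118070); state ← (V=0, rpm=0)
throttle_to(2182): rpm ← 2182
set_airspeed(43.43): V ← 43.43 m/s
throttle_to(7144): rpm ← 7144
set_airspeed(6.39): V ← 6.39 m/s
final state: V = 6.39 m/s, rpm = 7144 → n = rpm/60 = 119.066667 rev/s
J = V / (n·D) = 6.39 / (119.066667 × 0.974) = 0.055100
regime bands: climb J<0.5590 | cruise [0.5590, 1.1181) | windmill J≥1.1181
J = 0.0551 → climb

J = 0.0551, regime = climb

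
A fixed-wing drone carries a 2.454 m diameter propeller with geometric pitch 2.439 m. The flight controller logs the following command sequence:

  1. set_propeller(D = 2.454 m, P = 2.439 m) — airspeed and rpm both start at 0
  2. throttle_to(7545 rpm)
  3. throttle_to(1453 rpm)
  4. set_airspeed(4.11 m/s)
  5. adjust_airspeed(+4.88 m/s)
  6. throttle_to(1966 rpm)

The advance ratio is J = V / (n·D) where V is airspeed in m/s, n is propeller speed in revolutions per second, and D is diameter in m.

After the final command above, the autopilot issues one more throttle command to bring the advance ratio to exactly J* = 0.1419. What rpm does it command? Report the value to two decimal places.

rpm = 1549.01

set_propeller: D = 2.454 m, P = 2.439 m (p = P/D = 0.993888); state ← (V=0, rpm=0)
throttle_to(7545): rpm ← 7545
throttle_to(1453): rpm ← 1453
set_airspeed(4.11): V ← 4.11 m/s
adjust_airspeed(+4.88): V ← 4.11 +4.88 = 8.99 m/s
throttle_to(1966): rpm ← 1966
final state: V = 8.99 m/s, rpm = 1966 → n = rpm/60 = 32.766667 rev/s
target J* = 0.1419; solve J* = V/(n·D) for n: n = V/(J*·D) = 8.99/(0.1419 × 2.454) = 25.816819 rev/s
rpm = 60·n = 1549.009168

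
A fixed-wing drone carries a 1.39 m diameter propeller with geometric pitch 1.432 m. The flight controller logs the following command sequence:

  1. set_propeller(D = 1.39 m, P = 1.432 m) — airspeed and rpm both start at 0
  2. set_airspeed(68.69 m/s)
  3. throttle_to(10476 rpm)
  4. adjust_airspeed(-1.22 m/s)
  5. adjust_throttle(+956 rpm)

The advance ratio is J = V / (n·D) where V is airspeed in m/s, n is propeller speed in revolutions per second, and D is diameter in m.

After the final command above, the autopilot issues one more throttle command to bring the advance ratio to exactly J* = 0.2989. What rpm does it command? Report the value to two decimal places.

rpm = 9743.64

set_propeller: D = 1.39 m, P = 1.432 m (p = P/D = 1.030216); state ← (V=0, rpm=0)
set_airspeed(68.69): V ← 68.69 m/s
throttle_to(10476): rpm ← 10476
adjust_airspeed(-1.22): V ← 68.69 -1.22 = 67.47 m/s
adjust_throttle(+956): rpm ← 10476 +956 = 11432
final state: V = 67.47 m/s, rpm = 11432 → n = rpm/60 = 190.533333 rev/s
target J* = 0.2989; solve J* = V/(n·D) for n: n = V/(J*·D) = 67.47/(0.2989 × 1.39) = 162.394006 rev/s
rpm = 60·n = 9743.640350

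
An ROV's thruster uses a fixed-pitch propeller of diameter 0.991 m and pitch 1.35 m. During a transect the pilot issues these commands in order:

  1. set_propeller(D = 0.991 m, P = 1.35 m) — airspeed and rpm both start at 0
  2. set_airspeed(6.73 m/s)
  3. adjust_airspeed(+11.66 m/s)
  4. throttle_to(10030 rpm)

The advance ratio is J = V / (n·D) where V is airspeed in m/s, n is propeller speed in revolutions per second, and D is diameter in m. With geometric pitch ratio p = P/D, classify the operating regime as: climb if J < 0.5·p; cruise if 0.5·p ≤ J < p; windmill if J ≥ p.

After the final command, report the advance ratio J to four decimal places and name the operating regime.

set_propeller: D = 0.991 m, P = 1.35 m (p = P/D = 1.362260); state ← (V=0, rpm=0)
set_airspeed(6.73): V ← 6.73 m/s
adjust_airspeed(+11.66): V ← 6.73 +11.66 = 18.39 m/s
throttle_to(10030): rpm ← 10030
final state: V = 18.39 m/s, rpm = 10030 → n = rpm/60 = 167.166667 rev/s
J = V / (n·D) = 18.39 / (167.166667 × 0.991) = 0.111009
regime bands: climb J<0.6811 | cruise [0.6811, 1.3623) | windmill J≥1.3623
J = 0.1110 → climb

J = 0.1110, regime = climb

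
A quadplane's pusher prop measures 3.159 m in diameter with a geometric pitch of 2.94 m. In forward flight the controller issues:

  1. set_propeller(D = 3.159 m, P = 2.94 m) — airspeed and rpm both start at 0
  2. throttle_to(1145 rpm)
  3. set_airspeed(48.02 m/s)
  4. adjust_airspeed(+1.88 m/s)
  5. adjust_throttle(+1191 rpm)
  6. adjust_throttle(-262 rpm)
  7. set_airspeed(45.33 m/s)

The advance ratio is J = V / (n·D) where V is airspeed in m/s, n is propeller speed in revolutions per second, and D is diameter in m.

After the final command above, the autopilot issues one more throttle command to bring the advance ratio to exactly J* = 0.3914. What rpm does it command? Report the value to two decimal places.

rpm = 2199.72

set_propeller: D = 3.159 m, P = 2.94 m (p = P/D = 0.930674); state ← (V=0, rpm=0)
throttle_to(1145): rpm ← 1145
set_airspeed(48.02): V ← 48.02 m/s
adjust_airspeed(+1.88): V ← 48.02 +1.88 = 49.9 m/s
adjust_throttle(+1191): rpm ← 1145 +1191 = 2336
adjust_throttle(-262): rpm ← 2336 -262 = 2074
set_airspeed(45.33): V ← 45.33 m/s
final state: V = 45.33 m/s, rpm = 2074 → n = rpm/60 = 34.566667 rev/s
target J* = 0.3914; solve J* = V/(n·D) for n: n = V/(J*·D) = 45.33/(0.3914 × 3.159) = 36.661926 rev/s
rpm = 60·n = 2199.715536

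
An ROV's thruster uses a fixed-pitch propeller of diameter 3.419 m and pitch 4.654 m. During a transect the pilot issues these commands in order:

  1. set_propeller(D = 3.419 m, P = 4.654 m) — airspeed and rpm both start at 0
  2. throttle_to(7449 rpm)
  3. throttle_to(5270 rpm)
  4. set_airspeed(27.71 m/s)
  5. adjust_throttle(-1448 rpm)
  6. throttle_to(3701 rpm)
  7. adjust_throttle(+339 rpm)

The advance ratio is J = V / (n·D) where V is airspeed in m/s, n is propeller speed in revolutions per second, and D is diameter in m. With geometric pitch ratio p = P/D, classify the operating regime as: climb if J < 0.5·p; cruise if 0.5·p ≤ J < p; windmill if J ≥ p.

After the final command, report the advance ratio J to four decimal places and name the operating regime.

J = 0.1204, regime = climb

set_propeller: D = 3.419 m, P = 4.654 m (p = P/D = 1.361217); state ← (V=0, rpm=0)
throttle_to(7449): rpm ← 7449
throttle_to(5270): rpm ← 5270
set_airspeed(27.71): V ← 27.71 m/s
adjust_throttle(-1448): rpm ← 5270 -1448 = 3822
throttle_to(3701): rpm ← 3701
adjust_throttle(+339): rpm ← 3701 +339 = 4040
final state: V = 27.71 m/s, rpm = 4040 → n = rpm/60 = 67.333333 rev/s
J = V / (n·D) = 27.71 / (67.333333 × 3.419) = 0.120367
regime bands: climb J<0.6806 | cruise [0.6806, 1.3612) | windmill J≥1.3612
J = 0.1204 → climb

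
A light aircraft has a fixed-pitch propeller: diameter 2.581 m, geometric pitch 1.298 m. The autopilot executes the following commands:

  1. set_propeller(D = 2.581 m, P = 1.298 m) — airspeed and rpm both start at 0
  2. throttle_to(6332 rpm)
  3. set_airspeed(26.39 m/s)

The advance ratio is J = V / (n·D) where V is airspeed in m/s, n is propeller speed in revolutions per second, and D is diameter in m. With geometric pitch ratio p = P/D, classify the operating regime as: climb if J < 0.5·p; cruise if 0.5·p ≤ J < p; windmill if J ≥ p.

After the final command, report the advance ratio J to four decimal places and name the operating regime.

set_propeller: D = 2.581 m, P = 1.298 m (p = P/D = 0.502906); state ← (V=0, rpm=0)
throttle_to(6332): rpm ← 6332
set_airspeed(26.39): V ← 26.39 m/s
final state: V = 26.39 m/s, rpm = 6332 → n = rpm/60 = 105.533333 rev/s
J = V / (n·D) = 26.39 / (105.533333 × 2.581) = 0.096886
regime bands: climb J<0.2515 | cruise [0.2515, 0.5029) | windmill J≥0.5029
J = 0.0969 → climb

J = 0.0969, regime = climb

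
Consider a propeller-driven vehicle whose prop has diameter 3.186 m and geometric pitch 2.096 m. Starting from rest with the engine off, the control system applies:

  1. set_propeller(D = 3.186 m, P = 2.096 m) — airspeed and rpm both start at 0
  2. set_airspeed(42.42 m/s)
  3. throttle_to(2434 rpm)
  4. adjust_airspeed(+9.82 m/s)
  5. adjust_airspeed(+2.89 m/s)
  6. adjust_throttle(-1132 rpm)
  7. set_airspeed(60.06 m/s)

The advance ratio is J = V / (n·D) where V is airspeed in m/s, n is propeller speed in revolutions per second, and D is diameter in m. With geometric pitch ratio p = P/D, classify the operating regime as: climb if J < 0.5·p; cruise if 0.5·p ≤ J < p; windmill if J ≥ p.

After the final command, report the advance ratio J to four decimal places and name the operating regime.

set_propeller: D = 3.186 m, P = 2.096 m (p = P/D = 0.657878); state ← (V=0, rpm=0)
set_airspeed(42.42): V ← 42.42 m/s
throttle_to(2434): rpm ← 2434
adjust_airspeed(+9.82): V ← 42.42 +9.82 = 52.24 m/s
adjust_airspeed(+2.89): V ← 52.24 +2.89 = 55.13 m/s
adjust_throttle(-1132): rpm ← 2434 -1132 = 1302
set_airspeed(60.06): V ← 60.06 m/s
final state: V = 60.06 m/s, rpm = 1302 → n = rpm/60 = 21.700000 rev/s
J = V / (n·D) = 60.06 / (21.700000 × 3.186) = 0.868720
regime bands: climb J<0.3289 | cruise [0.3289, 0.6579) | windmill J≥0.6579
J = 0.8687 → windmill

J = 0.8687, regime = windmill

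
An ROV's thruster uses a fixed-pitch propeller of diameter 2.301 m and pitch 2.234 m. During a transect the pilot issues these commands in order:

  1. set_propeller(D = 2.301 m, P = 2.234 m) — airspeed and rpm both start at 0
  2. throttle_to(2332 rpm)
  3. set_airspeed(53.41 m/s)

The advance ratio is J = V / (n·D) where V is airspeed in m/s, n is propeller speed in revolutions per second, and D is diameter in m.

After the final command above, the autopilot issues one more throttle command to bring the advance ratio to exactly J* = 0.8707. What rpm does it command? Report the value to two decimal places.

set_propeller: D = 2.301 m, P = 2.234 m (p = P/D = 0.970882); state ← (V=0, rpm=0)
throttle_to(2332): rpm ← 2332
set_airspeed(53.41): V ← 53.41 m/s
final state: V = 53.41 m/s, rpm = 2332 → n = rpm/60 = 38.866667 rev/s
target J* = 0.8707; solve J* = V/(n·D) for n: n = V/(J*·D) = 53.41/(0.8707 × 2.301) = 26.658605 rev/s
rpm = 60·n = 1599.516282

rpm = 1599.52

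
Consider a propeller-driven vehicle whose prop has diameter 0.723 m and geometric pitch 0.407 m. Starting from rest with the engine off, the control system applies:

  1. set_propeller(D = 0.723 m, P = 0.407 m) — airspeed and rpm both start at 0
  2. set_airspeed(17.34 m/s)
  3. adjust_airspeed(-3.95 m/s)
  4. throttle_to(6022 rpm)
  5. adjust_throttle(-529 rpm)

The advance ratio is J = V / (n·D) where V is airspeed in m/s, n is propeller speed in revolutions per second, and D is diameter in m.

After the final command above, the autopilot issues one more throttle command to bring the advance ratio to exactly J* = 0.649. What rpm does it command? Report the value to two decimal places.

rpm = 1712.18

set_propeller: D = 0.723 m, P = 0.407 m (p = P/D = 0.562932); state ← (V=0, rpm=0)
set_airspeed(17.34): V ← 17.34 m/s
adjust_airspeed(-3.95): V ← 17.34 -3.95 = 13.39 m/s
throttle_to(6022): rpm ← 6022
adjust_throttle(-529): rpm ← 6022 -529 = 5493
final state: V = 13.39 m/s, rpm = 5493 → n = rpm/60 = 91.550000 rev/s
target J* = 0.649; solve J* = V/(n·D) for n: n = V/(J*·D) = 13.39/(0.649 × 0.723) = 28.536295 rev/s
rpm = 60·n = 1712.177688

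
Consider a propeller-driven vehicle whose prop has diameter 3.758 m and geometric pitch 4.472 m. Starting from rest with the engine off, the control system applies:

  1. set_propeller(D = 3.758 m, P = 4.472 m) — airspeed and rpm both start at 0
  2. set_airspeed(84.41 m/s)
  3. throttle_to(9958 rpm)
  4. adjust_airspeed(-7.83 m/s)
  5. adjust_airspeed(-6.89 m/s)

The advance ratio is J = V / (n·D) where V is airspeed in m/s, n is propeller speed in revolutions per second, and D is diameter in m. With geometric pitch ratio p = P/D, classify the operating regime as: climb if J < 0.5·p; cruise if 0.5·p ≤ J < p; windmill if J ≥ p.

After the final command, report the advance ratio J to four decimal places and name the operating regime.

set_propeller: D = 3.758 m, P = 4.472 m (p = P/D = 1.189995); state ← (V=0, rpm=0)
set_airspeed(84.41): V ← 84.41 m/s
throttle_to(9958): rpm ← 9958
adjust_airspeed(-7.83): V ← 84.41 -7.83 = 76.58 m/s
adjust_airspeed(-6.89): V ← 76.58 -6.89 = 69.69 m/s
final state: V = 69.69 m/s, rpm = 9958 → n = rpm/60 = 165.966667 rev/s
J = V / (n·D) = 69.69 / (165.966667 × 3.758) = 0.111736
regime bands: climb J<0.5950 | cruise [0.5950, 1.1900) | windmill J≥1.1900
J = 0.1117 → climb

J = 0.1117, regime = climb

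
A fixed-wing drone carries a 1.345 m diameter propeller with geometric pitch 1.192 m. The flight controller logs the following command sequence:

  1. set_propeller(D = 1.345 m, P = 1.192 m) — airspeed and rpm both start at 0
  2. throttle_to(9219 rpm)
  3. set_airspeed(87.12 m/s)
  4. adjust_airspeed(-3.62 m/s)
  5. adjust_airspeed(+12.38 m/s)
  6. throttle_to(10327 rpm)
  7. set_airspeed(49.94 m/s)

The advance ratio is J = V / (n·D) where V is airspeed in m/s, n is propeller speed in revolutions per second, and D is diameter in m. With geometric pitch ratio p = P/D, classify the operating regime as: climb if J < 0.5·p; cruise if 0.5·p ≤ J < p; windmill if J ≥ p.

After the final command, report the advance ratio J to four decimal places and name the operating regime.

set_propeller: D = 1.345 m, P = 1.192 m (p = P/D = 0.886245); state ← (V=0, rpm=0)
throttle_to(9219): rpm ← 9219
set_airspeed(87.12): V ← 87.12 m/s
adjust_airspeed(-3.62): V ← 87.12 -3.62 = 83.5 m/s
adjust_airspeed(+12.38): V ← 83.5 +12.38 = 95.88 m/s
throttle_to(10327): rpm ← 10327
set_airspeed(49.94): V ← 49.94 m/s
final state: V = 49.94 m/s, rpm = 10327 → n = rpm/60 = 172.116667 rev/s
J = V / (n·D) = 49.94 / (172.116667 × 1.345) = 0.215726
regime bands: climb J<0.4431 | cruise [0.4431, 0.8862) | windmill J≥0.8862
J = 0.2157 → climb

J = 0.2157, regime = climb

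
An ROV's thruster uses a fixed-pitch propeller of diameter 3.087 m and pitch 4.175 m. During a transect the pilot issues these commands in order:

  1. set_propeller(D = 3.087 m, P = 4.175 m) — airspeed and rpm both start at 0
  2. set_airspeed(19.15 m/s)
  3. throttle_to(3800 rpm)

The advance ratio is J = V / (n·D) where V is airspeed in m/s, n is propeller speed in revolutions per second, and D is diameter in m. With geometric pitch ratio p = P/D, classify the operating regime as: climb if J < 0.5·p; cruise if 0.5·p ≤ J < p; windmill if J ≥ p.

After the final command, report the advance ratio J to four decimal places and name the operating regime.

J = 0.0979, regime = climb

set_propeller: D = 3.087 m, P = 4.175 m (p = P/D = 1.352446); state ← (V=0, rpm=0)
set_airspeed(19.15): V ← 19.15 m/s
throttle_to(3800): rpm ← 3800
final state: V = 19.15 m/s, rpm = 3800 → n = rpm/60 = 63.333333 rev/s
J = V / (n·D) = 19.15 / (63.333333 × 3.087) = 0.097949
regime bands: climb J<0.6762 | cruise [0.6762, 1.3524) | windmill J≥1.3524
J = 0.0979 → climb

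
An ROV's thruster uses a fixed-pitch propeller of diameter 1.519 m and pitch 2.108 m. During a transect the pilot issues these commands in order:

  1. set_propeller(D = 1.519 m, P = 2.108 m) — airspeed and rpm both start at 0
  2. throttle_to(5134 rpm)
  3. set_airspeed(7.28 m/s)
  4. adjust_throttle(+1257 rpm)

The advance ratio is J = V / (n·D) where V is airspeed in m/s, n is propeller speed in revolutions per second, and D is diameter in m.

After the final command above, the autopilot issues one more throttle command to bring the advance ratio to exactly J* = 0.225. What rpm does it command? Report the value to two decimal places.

rpm = 1278.03

set_propeller: D = 1.519 m, P = 2.108 m (p = P/D = 1.387755); state ← (V=0, rpm=0)
throttle_to(5134): rpm ← 5134
set_airspeed(7.28): V ← 7.28 m/s
adjust_throttle(+1257): rpm ← 5134 +1257 = 6391
final state: V = 7.28 m/s, rpm = 6391 → n = rpm/60 = 106.516667 rev/s
target J* = 0.225; solve J* = V/(n·D) for n: n = V/(J*·D) = 7.28/(0.225 × 1.519) = 21.300563 rev/s
rpm = 60·n = 1278.033794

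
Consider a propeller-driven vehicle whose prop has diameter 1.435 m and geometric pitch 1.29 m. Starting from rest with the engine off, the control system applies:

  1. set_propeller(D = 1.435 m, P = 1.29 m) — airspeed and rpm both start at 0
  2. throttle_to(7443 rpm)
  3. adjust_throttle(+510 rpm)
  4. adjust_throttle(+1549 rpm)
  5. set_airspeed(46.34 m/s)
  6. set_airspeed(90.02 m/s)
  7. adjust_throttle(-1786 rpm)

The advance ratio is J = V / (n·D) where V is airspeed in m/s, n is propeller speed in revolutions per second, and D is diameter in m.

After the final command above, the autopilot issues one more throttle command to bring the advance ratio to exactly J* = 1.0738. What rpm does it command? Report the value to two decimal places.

rpm = 3505.22

set_propeller: D = 1.435 m, P = 1.29 m (p = P/D = 0.898955); state ← (V=0, rpm=0)
throttle_to(7443): rpm ← 7443
adjust_throttle(+510): rpm ← 7443 +510 = 7953
adjust_throttle(+1549): rpm ← 7953 +1549 = 9502
set_airspeed(46.34): V ← 46.34 m/s
set_airspeed(90.02): V ← 90.02 m/s
adjust_throttle(-1786): rpm ← 9502 -1786 = 7716
final state: V = 90.02 m/s, rpm = 7716 → n = rpm/60 = 128.600000 rev/s
target J* = 1.0738; solve J* = V/(n·D) for n: n = V/(J*·D) = 90.02/(1.0738 × 1.435) = 58.420290 rev/s
rpm = 60·n = 3505.217395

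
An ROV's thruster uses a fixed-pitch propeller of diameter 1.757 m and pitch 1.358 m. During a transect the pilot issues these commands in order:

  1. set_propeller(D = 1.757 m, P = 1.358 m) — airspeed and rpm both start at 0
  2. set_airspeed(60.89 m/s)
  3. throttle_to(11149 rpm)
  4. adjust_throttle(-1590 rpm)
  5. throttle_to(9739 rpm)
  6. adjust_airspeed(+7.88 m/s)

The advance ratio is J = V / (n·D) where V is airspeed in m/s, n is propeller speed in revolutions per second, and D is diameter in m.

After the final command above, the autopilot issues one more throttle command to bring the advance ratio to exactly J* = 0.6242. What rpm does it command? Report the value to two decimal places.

set_propeller: D = 1.757 m, P = 1.358 m (p = P/D = 0.772908); state ← (V=0, rpm=0)
set_airspeed(60.89): V ← 60.89 m/s
throttle_to(11149): rpm ← 11149
adjust_throttle(-1590): rpm ← 11149 -1590 = 9559
throttle_to(9739): rpm ← 9739
adjust_airspeed(+7.88): V ← 60.89 +7.88 = 68.77 m/s
final state: V = 68.77 m/s, rpm = 9739 → n = rpm/60 = 162.316667 rev/s
target J* = 0.6242; solve J* = V/(n·D) for n: n = V/(J*·D) = 68.77/(0.6242 × 1.757) = 62.705192 rev/s
rpm = 60·n = 3762.311490

rpm = 3762.31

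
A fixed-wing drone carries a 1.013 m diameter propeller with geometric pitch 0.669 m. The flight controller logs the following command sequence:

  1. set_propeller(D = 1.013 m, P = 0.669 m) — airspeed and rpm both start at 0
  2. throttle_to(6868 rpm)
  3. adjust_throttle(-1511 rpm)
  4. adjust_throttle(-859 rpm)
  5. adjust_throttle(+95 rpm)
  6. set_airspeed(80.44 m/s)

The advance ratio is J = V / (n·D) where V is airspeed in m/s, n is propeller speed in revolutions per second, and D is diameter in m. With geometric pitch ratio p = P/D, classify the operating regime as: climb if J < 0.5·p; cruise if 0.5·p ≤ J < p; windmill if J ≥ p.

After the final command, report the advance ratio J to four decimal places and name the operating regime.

set_propeller: D = 1.013 m, P = 0.669 m (p = P/D = 0.660415); state ← (V=0, rpm=0)
throttle_to(6868): rpm ← 6868
adjust_throttle(-1511): rpm ← 6868 -1511 = 5357
adjust_throttle(-859): rpm ← 5357 -859 = 4498
adjust_throttle(+95): rpm ← 4498 +95 = 4593
set_airspeed(80.44): V ← 80.44 m/s
final state: V = 80.44 m/s, rpm = 4593 → n = rpm/60 = 76.550000 rev/s
J = V / (n·D) = 80.44 / (76.550000 × 1.013) = 1.037331
regime bands: climb J<0.3302 | cruise [0.3302, 0.6604) | windmill J≥0.6604
J = 1.0373 → windmill

J = 1.0373, regime = windmill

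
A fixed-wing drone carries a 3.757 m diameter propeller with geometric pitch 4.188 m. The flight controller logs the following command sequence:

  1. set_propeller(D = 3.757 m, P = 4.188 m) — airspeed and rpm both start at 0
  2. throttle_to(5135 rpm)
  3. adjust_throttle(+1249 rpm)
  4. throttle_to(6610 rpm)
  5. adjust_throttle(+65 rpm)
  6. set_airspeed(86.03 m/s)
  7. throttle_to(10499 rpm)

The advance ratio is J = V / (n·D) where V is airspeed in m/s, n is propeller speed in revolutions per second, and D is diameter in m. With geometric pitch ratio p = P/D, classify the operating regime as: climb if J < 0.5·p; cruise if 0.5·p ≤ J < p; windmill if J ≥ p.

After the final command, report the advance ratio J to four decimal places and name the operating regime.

J = 0.1309, regime = climb

set_propeller: D = 3.757 m, P = 4.188 m (p = P/D = 1.114719); state ← (V=0, rpm=0)
throttle_to(5135): rpm ← 5135
adjust_throttle(+1249): rpm ← 5135 +1249 = 6384
throttle_to(6610): rpm ← 6610
adjust_throttle(+65): rpm ← 6610 +65 = 6675
set_airspeed(86.03): V ← 86.03 m/s
throttle_to(10499): rpm ← 10499
final state: V = 86.03 m/s, rpm = 10499 → n = rpm/60 = 174.983333 rev/s
J = V / (n·D) = 86.03 / (174.983333 × 3.757) = 0.130862
regime bands: climb J<0.5574 | cruise [0.5574, 1.1147) | windmill J≥1.1147
J = 0.1309 → climb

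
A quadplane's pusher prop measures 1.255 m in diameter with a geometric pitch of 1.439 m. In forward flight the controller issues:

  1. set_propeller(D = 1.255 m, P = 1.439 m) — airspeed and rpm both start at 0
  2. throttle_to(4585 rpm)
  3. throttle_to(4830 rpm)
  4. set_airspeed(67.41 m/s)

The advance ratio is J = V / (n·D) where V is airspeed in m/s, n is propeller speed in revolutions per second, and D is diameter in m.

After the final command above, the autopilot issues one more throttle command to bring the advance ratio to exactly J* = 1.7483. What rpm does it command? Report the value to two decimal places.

set_propeller: D = 1.255 m, P = 1.439 m (p = P/D = 1.146614); state ← (V=0, rpm=0)
throttle_to(4585): rpm ← 4585
throttle_to(4830): rpm ← 4830
set_airspeed(67.41): V ← 67.41 m/s
final state: V = 67.41 m/s, rpm = 4830 → n = rpm/60 = 80.500000 rev/s
target J* = 1.7483; solve J* = V/(n·D) for n: n = V/(J*·D) = 67.41/(1.7483 × 1.255) = 30.723072 rev/s
rpm = 60·n = 1843.384342

rpm = 1843.38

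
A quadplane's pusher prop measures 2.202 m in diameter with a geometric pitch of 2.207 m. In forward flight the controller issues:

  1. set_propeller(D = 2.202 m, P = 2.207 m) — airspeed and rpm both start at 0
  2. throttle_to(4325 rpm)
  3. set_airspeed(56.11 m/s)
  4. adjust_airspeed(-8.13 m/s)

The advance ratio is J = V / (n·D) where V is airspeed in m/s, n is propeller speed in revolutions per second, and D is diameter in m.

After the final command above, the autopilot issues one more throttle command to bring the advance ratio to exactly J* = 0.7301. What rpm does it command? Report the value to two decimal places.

rpm = 1790.65

set_propeller: D = 2.202 m, P = 2.207 m (p = P/D = 1.002271); state ← (V=0, rpm=0)
throttle_to(4325): rpm ← 4325
set_airspeed(56.11): V ← 56.11 m/s
adjust_airspeed(-8.13): V ← 56.11 -8.13 = 47.98 m/s
final state: V = 47.98 m/s, rpm = 4325 → n = rpm/60 = 72.083333 rev/s
target J* = 0.7301; solve J* = V/(n·D) for n: n = V/(J*·D) = 47.98/(0.7301 × 2.202) = 29.844244 rev/s
rpm = 60·n = 1790.654634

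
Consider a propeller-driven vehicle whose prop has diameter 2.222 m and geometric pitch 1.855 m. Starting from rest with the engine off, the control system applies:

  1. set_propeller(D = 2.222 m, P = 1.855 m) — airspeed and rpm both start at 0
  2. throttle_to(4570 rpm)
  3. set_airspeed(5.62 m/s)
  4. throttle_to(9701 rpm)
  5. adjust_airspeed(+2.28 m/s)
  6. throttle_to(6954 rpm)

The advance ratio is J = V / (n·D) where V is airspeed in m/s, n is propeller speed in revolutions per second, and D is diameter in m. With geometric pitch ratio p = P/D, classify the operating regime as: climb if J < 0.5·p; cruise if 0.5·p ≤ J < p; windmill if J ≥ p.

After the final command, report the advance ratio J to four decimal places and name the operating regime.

set_propeller: D = 2.222 m, P = 1.855 m (p = P/D = 0.834833); state ← (V=0, rpm=0)
throttle_to(4570): rpm ← 4570
set_airspeed(5.62): V ← 5.62 m/s
throttle_to(9701): rpm ← 9701
adjust_airspeed(+2.28): V ← 5.62 +2.28 = 7.9 m/s
throttle_to(6954): rpm ← 6954
final state: V = 7.9 m/s, rpm = 6954 → n = rpm/60 = 115.900000 rev/s
J = V / (n·D) = 7.9 / (115.900000 × 2.222) = 0.030676
regime bands: climb J<0.4174 | cruise [0.4174, 0.8348) | windmill J≥0.8348
J = 0.0307 → climb

J = 0.0307, regime = climb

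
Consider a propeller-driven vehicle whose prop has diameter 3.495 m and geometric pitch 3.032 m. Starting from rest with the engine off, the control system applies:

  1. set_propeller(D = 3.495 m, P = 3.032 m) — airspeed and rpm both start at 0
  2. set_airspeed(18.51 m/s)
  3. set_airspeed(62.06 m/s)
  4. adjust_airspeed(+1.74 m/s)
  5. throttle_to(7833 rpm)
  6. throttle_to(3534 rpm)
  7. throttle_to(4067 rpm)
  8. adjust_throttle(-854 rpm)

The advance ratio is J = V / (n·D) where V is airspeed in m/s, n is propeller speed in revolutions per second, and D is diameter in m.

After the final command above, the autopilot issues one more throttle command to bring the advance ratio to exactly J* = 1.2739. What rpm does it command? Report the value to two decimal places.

set_propeller: D = 3.495 m, P = 3.032 m (p = P/D = 0.867525); state ← (V=0, rpm=0)
set_airspeed(18.51): V ← 18.51 m/s
set_airspeed(62.06): V ← 62.06 m/s
adjust_airspeed(+1.74): V ← 62.06 +1.74 = 63.8 m/s
throttle_to(7833): rpm ← 7833
throttle_to(3534): rpm ← 3534
throttle_to(4067): rpm ← 4067
adjust_throttle(-854): rpm ← 4067 -854 = 3213
final state: V = 63.8 m/s, rpm = 3213 → n = rpm/60 = 53.550000 rev/s
target J* = 1.2739; solve J* = V/(n·D) for n: n = V/(J*·D) = 63.8/(1.2739 × 3.495) = 14.329735 rev/s
rpm = 60·n = 859.784104

rpm = 859.78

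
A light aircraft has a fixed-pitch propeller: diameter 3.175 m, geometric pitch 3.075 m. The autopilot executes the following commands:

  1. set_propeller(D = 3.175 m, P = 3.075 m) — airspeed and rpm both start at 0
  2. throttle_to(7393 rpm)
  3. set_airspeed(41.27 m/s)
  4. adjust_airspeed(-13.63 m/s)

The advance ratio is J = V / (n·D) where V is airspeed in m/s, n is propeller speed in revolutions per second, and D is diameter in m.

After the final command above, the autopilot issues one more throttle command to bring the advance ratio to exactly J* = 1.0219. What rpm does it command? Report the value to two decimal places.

rpm = 511.14

set_propeller: D = 3.175 m, P = 3.075 m (p = P/D = 0.968504); state ← (V=0, rpm=0)
throttle_to(7393): rpm ← 7393
set_airspeed(41.27): V ← 41.27 m/s
adjust_airspeed(-13.63): V ← 41.27 -13.63 = 27.64 m/s
final state: V = 27.64 m/s, rpm = 7393 → n = rpm/60 = 123.216667 rev/s
target J* = 1.0219; solve J* = V/(n·D) for n: n = V/(J*·D) = 27.64/(1.0219 × 3.175) = 8.518947 rev/s
rpm = 60·n = 511.136812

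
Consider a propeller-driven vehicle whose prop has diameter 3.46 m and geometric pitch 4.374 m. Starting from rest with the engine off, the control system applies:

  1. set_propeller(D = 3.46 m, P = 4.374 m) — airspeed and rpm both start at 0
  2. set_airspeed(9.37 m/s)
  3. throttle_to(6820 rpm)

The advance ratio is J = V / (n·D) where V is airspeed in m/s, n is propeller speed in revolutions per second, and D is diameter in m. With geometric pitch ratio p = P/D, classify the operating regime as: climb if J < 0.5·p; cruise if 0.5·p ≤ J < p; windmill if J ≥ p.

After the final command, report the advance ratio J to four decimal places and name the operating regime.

J = 0.0238, regime = climb

set_propeller: D = 3.46 m, P = 4.374 m (p = P/D = 1.264162); state ← (V=0, rpm=0)
set_airspeed(9.37): V ← 9.37 m/s
throttle_to(6820): rpm ← 6820
final state: V = 9.37 m/s, rpm = 6820 → n = rpm/60 = 113.666667 rev/s
J = V / (n·D) = 9.37 / (113.666667 × 3.46) = 0.023825
regime bands: climb J<0.6321 | cruise [0.6321, 1.2642) | windmill J≥1.2642
J = 0.0238 → climb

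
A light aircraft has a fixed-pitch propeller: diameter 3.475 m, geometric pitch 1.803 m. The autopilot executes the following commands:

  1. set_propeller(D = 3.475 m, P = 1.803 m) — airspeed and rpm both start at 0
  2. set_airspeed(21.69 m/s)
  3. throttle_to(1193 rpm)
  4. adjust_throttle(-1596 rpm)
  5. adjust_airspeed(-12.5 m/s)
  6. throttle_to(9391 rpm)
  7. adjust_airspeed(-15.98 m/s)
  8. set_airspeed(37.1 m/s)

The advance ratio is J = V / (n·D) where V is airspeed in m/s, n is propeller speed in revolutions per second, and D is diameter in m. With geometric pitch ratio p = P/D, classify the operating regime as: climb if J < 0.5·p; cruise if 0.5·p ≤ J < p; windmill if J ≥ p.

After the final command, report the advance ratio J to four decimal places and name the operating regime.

set_propeller: D = 3.475 m, P = 1.803 m (p = P/D = 0.518849); state ← (V=0, rpm=0)
set_airspeed(21.69): V ← 21.69 m/s
throttle_to(1193): rpm ← 1193
adjust_throttle(-1596): rpm ← 1193 -1596 = -403
adjust_airspeed(-12.5): V ← 21.69 -12.5 = 9.19 m/s
throttle_to(9391): rpm ← 9391
adjust_airspeed(-15.98): V ← 9.19 -15.98 = -6.79 m/s
set_airspeed(37.1): V ← 37.1 m/s
final state: V = 37.1 m/s, rpm = 9391 → n = rpm/60 = 156.516667 rev/s
J = V / (n·D) = 37.1 / (156.516667 × 3.475) = 0.068212
regime bands: climb J<0.2594 | cruise [0.2594, 0.5188) | windmill J≥0.5188
J = 0.0682 → climb

J = 0.0682, regime = climb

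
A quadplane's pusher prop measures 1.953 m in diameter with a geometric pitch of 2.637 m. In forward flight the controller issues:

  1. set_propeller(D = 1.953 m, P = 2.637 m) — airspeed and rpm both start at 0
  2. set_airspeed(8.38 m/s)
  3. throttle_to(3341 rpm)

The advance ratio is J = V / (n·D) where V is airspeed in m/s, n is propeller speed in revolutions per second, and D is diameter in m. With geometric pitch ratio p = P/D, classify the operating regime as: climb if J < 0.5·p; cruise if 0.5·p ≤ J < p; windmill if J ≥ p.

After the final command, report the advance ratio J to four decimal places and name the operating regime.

set_propeller: D = 1.953 m, P = 2.637 m (p = P/D = 1.350230); state ← (V=0, rpm=0)
set_airspeed(8.38): V ← 8.38 m/s
throttle_to(3341): rpm ← 3341
final state: V = 8.38 m/s, rpm = 3341 → n = rpm/60 = 55.683333 rev/s
J = V / (n·D) = 8.38 / (55.683333 × 1.953) = 0.077058
regime bands: climb J<0.6751 | cruise [0.6751, 1.3502) | windmill J≥1.3502
J = 0.0771 → climb

J = 0.0771, regime = climb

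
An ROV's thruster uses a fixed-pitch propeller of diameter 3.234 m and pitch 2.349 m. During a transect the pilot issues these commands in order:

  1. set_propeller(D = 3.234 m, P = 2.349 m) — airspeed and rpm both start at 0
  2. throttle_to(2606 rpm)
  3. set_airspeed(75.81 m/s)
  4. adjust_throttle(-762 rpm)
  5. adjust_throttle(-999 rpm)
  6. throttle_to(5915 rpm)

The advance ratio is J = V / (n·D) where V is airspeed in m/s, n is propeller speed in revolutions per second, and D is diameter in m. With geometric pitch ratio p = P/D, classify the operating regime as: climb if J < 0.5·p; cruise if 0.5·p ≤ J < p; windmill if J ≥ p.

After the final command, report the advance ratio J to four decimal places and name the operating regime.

set_propeller: D = 3.234 m, P = 2.349 m (p = P/D = 0.726345); state ← (V=0, rpm=0)
throttle_to(2606): rpm ← 2606
set_airspeed(75.81): V ← 75.81 m/s
adjust_throttle(-762): rpm ← 2606 -762 = 1844
adjust_throttle(-999): rpm ← 1844 -999 = 845
throttle_to(5915): rpm ← 5915
final state: V = 75.81 m/s, rpm = 5915 → n = rpm/60 = 98.583333 rev/s
J = V / (n·D) = 75.81 / (98.583333 × 3.234) = 0.237784
regime bands: climb J<0.3632 | cruise [0.3632, 0.7263) | windmill J≥0.7263
J = 0.2378 → climb

J = 0.2378, regime = climb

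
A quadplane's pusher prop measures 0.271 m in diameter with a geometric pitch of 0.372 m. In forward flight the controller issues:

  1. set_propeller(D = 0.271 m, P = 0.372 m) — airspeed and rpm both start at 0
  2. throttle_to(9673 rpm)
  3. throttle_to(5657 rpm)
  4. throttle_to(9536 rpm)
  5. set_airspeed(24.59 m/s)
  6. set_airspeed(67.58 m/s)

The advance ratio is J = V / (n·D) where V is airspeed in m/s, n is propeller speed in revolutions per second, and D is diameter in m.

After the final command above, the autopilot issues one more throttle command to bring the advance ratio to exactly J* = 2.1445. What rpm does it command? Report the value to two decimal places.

rpm = 6977.09

set_propeller: D = 0.271 m, P = 0.372 m (p = P/D = 1.372694); state ← (V=0, rpm=0)
throttle_to(9673): rpm ← 9673
throttle_to(5657): rpm ← 5657
throttle_to(9536): rpm ← 9536
set_airspeed(24.59): V ← 24.59 m/s
set_airspeed(67.58): V ← 67.58 m/s
final state: V = 67.58 m/s, rpm = 9536 → n = rpm/60 = 158.933333 rev/s
target J* = 2.1445; solve J* = V/(n·D) for n: n = V/(J*·D) = 67.58/(2.1445 × 0.271) = 116.284772 rev/s
rpm = 60·n = 6977.086325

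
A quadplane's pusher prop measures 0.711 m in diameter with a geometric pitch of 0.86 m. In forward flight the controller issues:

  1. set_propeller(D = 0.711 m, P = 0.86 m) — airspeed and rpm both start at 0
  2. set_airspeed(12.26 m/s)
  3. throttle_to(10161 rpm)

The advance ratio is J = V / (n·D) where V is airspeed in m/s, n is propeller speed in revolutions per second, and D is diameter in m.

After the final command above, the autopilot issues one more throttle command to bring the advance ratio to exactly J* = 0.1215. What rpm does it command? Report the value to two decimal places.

set_propeller: D = 0.711 m, P = 0.86 m (p = P/D = 1.209564); state ← (V=0, rpm=0)
set_airspeed(12.26): V ← 12.26 m/s
throttle_to(10161): rpm ← 10161
final state: V = 12.26 m/s, rpm = 10161 → n = rpm/60 = 169.350000 rev/s
target J* = 0.1215; solve J* = V/(n·D) for n: n = V/(J*·D) = 12.26/(0.1215 × 0.711) = 141.920323 rev/s
rpm = 60·n = 8515.219392

rpm = 8515.22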